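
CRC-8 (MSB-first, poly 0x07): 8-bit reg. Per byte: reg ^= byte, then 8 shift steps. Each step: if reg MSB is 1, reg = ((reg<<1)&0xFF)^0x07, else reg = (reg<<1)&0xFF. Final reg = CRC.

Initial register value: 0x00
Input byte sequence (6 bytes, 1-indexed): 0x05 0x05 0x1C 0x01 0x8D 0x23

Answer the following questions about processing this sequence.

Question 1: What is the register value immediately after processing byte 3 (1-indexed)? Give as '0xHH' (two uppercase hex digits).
After byte 1 (0x05): reg=0x1B
After byte 2 (0x05): reg=0x5A
After byte 3 (0x1C): reg=0xD5

Answer: 0xD5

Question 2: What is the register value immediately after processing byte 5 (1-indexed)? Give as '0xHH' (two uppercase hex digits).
Answer: 0x44

Derivation:
After byte 1 (0x05): reg=0x1B
After byte 2 (0x05): reg=0x5A
After byte 3 (0x1C): reg=0xD5
After byte 4 (0x01): reg=0x22
After byte 5 (0x8D): reg=0x44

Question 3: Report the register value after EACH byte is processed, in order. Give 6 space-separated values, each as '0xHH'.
0x1B 0x5A 0xD5 0x22 0x44 0x32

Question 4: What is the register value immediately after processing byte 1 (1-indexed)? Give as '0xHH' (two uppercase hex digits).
Answer: 0x1B

Derivation:
After byte 1 (0x05): reg=0x1B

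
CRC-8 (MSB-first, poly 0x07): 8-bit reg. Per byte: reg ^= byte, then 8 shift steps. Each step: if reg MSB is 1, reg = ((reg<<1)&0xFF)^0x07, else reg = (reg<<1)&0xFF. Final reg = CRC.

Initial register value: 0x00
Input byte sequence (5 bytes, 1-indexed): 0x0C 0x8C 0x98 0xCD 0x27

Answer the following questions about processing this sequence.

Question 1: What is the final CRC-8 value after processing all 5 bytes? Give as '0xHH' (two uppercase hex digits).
Answer: 0x46

Derivation:
After byte 1 (0x0C): reg=0x24
After byte 2 (0x8C): reg=0x51
After byte 3 (0x98): reg=0x71
After byte 4 (0xCD): reg=0x3D
After byte 5 (0x27): reg=0x46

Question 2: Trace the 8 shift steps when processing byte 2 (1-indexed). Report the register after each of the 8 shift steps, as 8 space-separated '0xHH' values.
Answer: 0x57 0xAE 0x5B 0xB6 0x6B 0xD6 0xAB 0x51

Derivation:
After byte 1 (0x0C): reg=0x24
Register before byte 2: 0x24
After XOR with byte 0x8C: 0xA8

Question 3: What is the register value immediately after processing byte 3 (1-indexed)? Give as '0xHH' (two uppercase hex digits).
Answer: 0x71

Derivation:
After byte 1 (0x0C): reg=0x24
After byte 2 (0x8C): reg=0x51
After byte 3 (0x98): reg=0x71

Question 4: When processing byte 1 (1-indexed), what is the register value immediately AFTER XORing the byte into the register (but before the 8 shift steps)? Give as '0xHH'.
Register before byte 1: 0x00
Byte 1: 0x0C
0x00 XOR 0x0C = 0x0C

Answer: 0x0C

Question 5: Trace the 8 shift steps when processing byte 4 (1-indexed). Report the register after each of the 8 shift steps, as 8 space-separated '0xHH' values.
Answer: 0x7F 0xFE 0xFB 0xF1 0xE5 0xCD 0x9D 0x3D

Derivation:
After byte 1 (0x0C): reg=0x24
After byte 2 (0x8C): reg=0x51
After byte 3 (0x98): reg=0x71
Register before byte 4: 0x71
After XOR with byte 0xCD: 0xBC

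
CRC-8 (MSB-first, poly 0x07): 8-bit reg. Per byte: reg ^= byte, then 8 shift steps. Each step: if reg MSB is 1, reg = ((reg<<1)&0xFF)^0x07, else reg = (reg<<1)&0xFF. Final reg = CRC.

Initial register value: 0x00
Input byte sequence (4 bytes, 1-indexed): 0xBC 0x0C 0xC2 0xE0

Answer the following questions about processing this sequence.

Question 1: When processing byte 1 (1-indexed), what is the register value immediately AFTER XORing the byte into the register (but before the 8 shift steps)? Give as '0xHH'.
Register before byte 1: 0x00
Byte 1: 0xBC
0x00 XOR 0xBC = 0xBC

Answer: 0xBC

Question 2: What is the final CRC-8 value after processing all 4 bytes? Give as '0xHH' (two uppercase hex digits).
Answer: 0xE3

Derivation:
After byte 1 (0xBC): reg=0x3D
After byte 2 (0x0C): reg=0x97
After byte 3 (0xC2): reg=0xAC
After byte 4 (0xE0): reg=0xE3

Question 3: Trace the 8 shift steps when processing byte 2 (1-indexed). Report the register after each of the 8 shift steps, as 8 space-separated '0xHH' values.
Answer: 0x62 0xC4 0x8F 0x19 0x32 0x64 0xC8 0x97

Derivation:
After byte 1 (0xBC): reg=0x3D
Register before byte 2: 0x3D
After XOR with byte 0x0C: 0x31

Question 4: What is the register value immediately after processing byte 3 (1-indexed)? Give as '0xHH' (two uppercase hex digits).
After byte 1 (0xBC): reg=0x3D
After byte 2 (0x0C): reg=0x97
After byte 3 (0xC2): reg=0xAC

Answer: 0xAC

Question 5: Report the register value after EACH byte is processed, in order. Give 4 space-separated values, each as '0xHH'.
0x3D 0x97 0xAC 0xE3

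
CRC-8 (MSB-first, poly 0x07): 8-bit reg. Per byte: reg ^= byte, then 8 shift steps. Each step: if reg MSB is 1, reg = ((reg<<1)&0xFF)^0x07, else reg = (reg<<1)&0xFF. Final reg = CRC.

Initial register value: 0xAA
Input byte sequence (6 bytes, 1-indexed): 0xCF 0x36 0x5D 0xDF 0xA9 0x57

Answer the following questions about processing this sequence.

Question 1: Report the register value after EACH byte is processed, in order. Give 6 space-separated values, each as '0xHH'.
0x3C 0x36 0x16 0x71 0x06 0xB0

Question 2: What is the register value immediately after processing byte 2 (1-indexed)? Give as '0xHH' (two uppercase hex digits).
Answer: 0x36

Derivation:
After byte 1 (0xCF): reg=0x3C
After byte 2 (0x36): reg=0x36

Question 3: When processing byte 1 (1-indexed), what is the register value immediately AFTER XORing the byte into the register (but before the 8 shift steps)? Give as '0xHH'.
Answer: 0x65

Derivation:
Register before byte 1: 0xAA
Byte 1: 0xCF
0xAA XOR 0xCF = 0x65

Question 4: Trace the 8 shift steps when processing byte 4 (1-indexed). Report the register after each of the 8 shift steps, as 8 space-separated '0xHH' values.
Answer: 0x95 0x2D 0x5A 0xB4 0x6F 0xDE 0xBB 0x71

Derivation:
After byte 1 (0xCF): reg=0x3C
After byte 2 (0x36): reg=0x36
After byte 3 (0x5D): reg=0x16
Register before byte 4: 0x16
After XOR with byte 0xDF: 0xC9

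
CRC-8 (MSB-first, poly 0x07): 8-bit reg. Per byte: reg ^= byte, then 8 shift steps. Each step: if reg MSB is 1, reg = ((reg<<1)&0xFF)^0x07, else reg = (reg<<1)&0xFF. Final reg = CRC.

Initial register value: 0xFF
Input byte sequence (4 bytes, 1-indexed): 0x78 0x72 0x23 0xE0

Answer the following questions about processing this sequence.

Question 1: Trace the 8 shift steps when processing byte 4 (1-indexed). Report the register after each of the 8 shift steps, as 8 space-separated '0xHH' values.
Answer: 0x3F 0x7E 0xFC 0xFF 0xF9 0xF5 0xED 0xDD

Derivation:
After byte 1 (0x78): reg=0x9C
After byte 2 (0x72): reg=0x84
After byte 3 (0x23): reg=0x7C
Register before byte 4: 0x7C
After XOR with byte 0xE0: 0x9C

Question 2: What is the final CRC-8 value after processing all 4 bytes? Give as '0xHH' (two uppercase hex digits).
Answer: 0xDD

Derivation:
After byte 1 (0x78): reg=0x9C
After byte 2 (0x72): reg=0x84
After byte 3 (0x23): reg=0x7C
After byte 4 (0xE0): reg=0xDD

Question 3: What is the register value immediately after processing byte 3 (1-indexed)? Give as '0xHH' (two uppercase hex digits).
Answer: 0x7C

Derivation:
After byte 1 (0x78): reg=0x9C
After byte 2 (0x72): reg=0x84
After byte 3 (0x23): reg=0x7C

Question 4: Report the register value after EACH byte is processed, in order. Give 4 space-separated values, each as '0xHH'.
0x9C 0x84 0x7C 0xDD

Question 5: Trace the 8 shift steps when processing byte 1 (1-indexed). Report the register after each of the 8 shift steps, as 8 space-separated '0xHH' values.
Answer: 0x09 0x12 0x24 0x48 0x90 0x27 0x4E 0x9C

Derivation:
Register before byte 1: 0xFF
After XOR with byte 0x78: 0x87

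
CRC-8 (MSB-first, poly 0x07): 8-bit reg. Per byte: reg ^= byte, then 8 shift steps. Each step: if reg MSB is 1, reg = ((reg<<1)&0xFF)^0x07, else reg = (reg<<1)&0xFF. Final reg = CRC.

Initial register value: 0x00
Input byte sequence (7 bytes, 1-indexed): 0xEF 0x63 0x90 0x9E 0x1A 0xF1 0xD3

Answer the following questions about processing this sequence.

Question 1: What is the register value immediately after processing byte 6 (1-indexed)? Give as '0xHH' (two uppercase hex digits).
After byte 1 (0xEF): reg=0x83
After byte 2 (0x63): reg=0xAE
After byte 3 (0x90): reg=0xBA
After byte 4 (0x9E): reg=0xFC
After byte 5 (0x1A): reg=0xBC
After byte 6 (0xF1): reg=0xE4

Answer: 0xE4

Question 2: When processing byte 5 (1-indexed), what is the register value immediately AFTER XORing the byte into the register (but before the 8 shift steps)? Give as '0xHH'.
Register before byte 5: 0xFC
Byte 5: 0x1A
0xFC XOR 0x1A = 0xE6

Answer: 0xE6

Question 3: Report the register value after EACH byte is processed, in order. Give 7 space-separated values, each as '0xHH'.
0x83 0xAE 0xBA 0xFC 0xBC 0xE4 0x85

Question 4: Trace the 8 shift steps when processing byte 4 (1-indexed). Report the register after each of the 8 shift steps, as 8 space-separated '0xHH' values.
Answer: 0x48 0x90 0x27 0x4E 0x9C 0x3F 0x7E 0xFC

Derivation:
After byte 1 (0xEF): reg=0x83
After byte 2 (0x63): reg=0xAE
After byte 3 (0x90): reg=0xBA
Register before byte 4: 0xBA
After XOR with byte 0x9E: 0x24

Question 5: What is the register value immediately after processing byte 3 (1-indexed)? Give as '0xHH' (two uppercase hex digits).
After byte 1 (0xEF): reg=0x83
After byte 2 (0x63): reg=0xAE
After byte 3 (0x90): reg=0xBA

Answer: 0xBA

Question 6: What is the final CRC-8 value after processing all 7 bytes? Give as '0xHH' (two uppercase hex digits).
Answer: 0x85

Derivation:
After byte 1 (0xEF): reg=0x83
After byte 2 (0x63): reg=0xAE
After byte 3 (0x90): reg=0xBA
After byte 4 (0x9E): reg=0xFC
After byte 5 (0x1A): reg=0xBC
After byte 6 (0xF1): reg=0xE4
After byte 7 (0xD3): reg=0x85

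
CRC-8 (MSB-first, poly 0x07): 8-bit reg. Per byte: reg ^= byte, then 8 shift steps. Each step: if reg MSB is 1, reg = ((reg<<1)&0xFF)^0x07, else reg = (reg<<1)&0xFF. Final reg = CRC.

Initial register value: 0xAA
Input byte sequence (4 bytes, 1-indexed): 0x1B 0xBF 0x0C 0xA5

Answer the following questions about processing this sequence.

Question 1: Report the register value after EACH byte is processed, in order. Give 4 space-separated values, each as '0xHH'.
0x1E 0x6E 0x29 0xAD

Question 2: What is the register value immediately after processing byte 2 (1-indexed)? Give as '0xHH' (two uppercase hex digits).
After byte 1 (0x1B): reg=0x1E
After byte 2 (0xBF): reg=0x6E

Answer: 0x6E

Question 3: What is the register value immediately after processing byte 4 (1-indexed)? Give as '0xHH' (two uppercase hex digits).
Answer: 0xAD

Derivation:
After byte 1 (0x1B): reg=0x1E
After byte 2 (0xBF): reg=0x6E
After byte 3 (0x0C): reg=0x29
After byte 4 (0xA5): reg=0xAD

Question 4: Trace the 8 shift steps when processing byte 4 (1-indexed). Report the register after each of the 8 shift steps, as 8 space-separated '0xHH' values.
After byte 1 (0x1B): reg=0x1E
After byte 2 (0xBF): reg=0x6E
After byte 3 (0x0C): reg=0x29
Register before byte 4: 0x29
After XOR with byte 0xA5: 0x8C

Answer: 0x1F 0x3E 0x7C 0xF8 0xF7 0xE9 0xD5 0xAD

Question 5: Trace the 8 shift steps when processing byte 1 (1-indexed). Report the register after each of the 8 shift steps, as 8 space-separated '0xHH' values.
Answer: 0x65 0xCA 0x93 0x21 0x42 0x84 0x0F 0x1E

Derivation:
Register before byte 1: 0xAA
After XOR with byte 0x1B: 0xB1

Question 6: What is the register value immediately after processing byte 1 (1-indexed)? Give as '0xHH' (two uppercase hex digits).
Answer: 0x1E

Derivation:
After byte 1 (0x1B): reg=0x1E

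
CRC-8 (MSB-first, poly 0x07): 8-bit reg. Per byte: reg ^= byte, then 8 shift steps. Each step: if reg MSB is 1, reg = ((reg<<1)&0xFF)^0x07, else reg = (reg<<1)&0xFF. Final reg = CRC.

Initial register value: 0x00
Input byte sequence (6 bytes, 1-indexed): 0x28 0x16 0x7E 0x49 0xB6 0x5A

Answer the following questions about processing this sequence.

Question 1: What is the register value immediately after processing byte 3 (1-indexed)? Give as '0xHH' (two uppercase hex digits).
Answer: 0x46

Derivation:
After byte 1 (0x28): reg=0xD8
After byte 2 (0x16): reg=0x64
After byte 3 (0x7E): reg=0x46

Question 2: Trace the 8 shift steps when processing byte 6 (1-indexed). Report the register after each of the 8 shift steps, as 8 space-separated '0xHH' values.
Answer: 0x23 0x46 0x8C 0x1F 0x3E 0x7C 0xF8 0xF7

Derivation:
After byte 1 (0x28): reg=0xD8
After byte 2 (0x16): reg=0x64
After byte 3 (0x7E): reg=0x46
After byte 4 (0x49): reg=0x2D
After byte 5 (0xB6): reg=0xC8
Register before byte 6: 0xC8
After XOR with byte 0x5A: 0x92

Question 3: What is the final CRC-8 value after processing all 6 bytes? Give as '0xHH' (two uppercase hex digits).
Answer: 0xF7

Derivation:
After byte 1 (0x28): reg=0xD8
After byte 2 (0x16): reg=0x64
After byte 3 (0x7E): reg=0x46
After byte 4 (0x49): reg=0x2D
After byte 5 (0xB6): reg=0xC8
After byte 6 (0x5A): reg=0xF7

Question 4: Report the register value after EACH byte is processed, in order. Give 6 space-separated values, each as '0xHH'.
0xD8 0x64 0x46 0x2D 0xC8 0xF7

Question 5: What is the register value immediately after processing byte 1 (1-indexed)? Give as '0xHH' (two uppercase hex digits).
Answer: 0xD8

Derivation:
After byte 1 (0x28): reg=0xD8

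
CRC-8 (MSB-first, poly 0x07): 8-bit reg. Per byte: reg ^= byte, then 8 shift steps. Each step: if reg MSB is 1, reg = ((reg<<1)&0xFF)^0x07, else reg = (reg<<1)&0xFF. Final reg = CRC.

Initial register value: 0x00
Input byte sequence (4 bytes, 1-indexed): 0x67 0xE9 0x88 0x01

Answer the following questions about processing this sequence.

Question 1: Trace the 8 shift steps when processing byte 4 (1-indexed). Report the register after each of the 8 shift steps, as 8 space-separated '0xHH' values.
After byte 1 (0x67): reg=0x32
After byte 2 (0xE9): reg=0x0F
After byte 3 (0x88): reg=0x9C
Register before byte 4: 0x9C
After XOR with byte 0x01: 0x9D

Answer: 0x3D 0x7A 0xF4 0xEF 0xD9 0xB5 0x6D 0xDA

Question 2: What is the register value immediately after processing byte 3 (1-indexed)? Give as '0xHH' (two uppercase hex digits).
Answer: 0x9C

Derivation:
After byte 1 (0x67): reg=0x32
After byte 2 (0xE9): reg=0x0F
After byte 3 (0x88): reg=0x9C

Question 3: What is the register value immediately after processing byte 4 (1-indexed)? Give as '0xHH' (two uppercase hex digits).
After byte 1 (0x67): reg=0x32
After byte 2 (0xE9): reg=0x0F
After byte 3 (0x88): reg=0x9C
After byte 4 (0x01): reg=0xDA

Answer: 0xDA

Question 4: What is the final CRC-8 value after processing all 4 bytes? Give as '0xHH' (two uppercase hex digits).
After byte 1 (0x67): reg=0x32
After byte 2 (0xE9): reg=0x0F
After byte 3 (0x88): reg=0x9C
After byte 4 (0x01): reg=0xDA

Answer: 0xDA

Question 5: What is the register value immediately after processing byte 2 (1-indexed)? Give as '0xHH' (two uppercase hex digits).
After byte 1 (0x67): reg=0x32
After byte 2 (0xE9): reg=0x0F

Answer: 0x0F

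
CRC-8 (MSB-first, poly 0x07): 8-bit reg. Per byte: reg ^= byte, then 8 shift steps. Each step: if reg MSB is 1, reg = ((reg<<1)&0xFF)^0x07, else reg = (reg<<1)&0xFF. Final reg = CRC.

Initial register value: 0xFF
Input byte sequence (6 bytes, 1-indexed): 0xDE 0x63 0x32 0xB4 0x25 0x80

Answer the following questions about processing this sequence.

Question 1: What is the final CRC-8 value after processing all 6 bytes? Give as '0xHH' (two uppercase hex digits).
Answer: 0xBA

Derivation:
After byte 1 (0xDE): reg=0xE7
After byte 2 (0x63): reg=0x95
After byte 3 (0x32): reg=0x7C
After byte 4 (0xB4): reg=0x76
After byte 5 (0x25): reg=0xBE
After byte 6 (0x80): reg=0xBA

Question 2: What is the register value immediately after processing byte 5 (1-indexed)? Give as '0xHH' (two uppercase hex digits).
Answer: 0xBE

Derivation:
After byte 1 (0xDE): reg=0xE7
After byte 2 (0x63): reg=0x95
After byte 3 (0x32): reg=0x7C
After byte 4 (0xB4): reg=0x76
After byte 5 (0x25): reg=0xBE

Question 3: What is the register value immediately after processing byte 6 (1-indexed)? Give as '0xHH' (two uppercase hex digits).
Answer: 0xBA

Derivation:
After byte 1 (0xDE): reg=0xE7
After byte 2 (0x63): reg=0x95
After byte 3 (0x32): reg=0x7C
After byte 4 (0xB4): reg=0x76
After byte 5 (0x25): reg=0xBE
After byte 6 (0x80): reg=0xBA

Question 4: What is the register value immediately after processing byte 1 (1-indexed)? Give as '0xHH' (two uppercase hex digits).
After byte 1 (0xDE): reg=0xE7

Answer: 0xE7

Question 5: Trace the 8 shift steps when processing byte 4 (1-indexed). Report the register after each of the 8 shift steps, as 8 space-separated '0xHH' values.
Answer: 0x97 0x29 0x52 0xA4 0x4F 0x9E 0x3B 0x76

Derivation:
After byte 1 (0xDE): reg=0xE7
After byte 2 (0x63): reg=0x95
After byte 3 (0x32): reg=0x7C
Register before byte 4: 0x7C
After XOR with byte 0xB4: 0xC8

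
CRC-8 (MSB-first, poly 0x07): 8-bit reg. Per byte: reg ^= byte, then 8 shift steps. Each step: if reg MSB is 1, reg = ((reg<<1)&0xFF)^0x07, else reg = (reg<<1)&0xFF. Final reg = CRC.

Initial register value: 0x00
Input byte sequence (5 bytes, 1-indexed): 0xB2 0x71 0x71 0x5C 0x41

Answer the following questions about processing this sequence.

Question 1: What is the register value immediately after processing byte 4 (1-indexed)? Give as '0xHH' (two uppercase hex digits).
After byte 1 (0xB2): reg=0x17
After byte 2 (0x71): reg=0x35
After byte 3 (0x71): reg=0xDB
After byte 4 (0x5C): reg=0x9C

Answer: 0x9C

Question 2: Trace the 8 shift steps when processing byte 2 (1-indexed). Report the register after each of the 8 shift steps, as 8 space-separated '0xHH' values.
After byte 1 (0xB2): reg=0x17
Register before byte 2: 0x17
After XOR with byte 0x71: 0x66

Answer: 0xCC 0x9F 0x39 0x72 0xE4 0xCF 0x99 0x35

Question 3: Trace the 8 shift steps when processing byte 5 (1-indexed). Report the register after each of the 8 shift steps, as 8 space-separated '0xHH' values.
Answer: 0xBD 0x7D 0xFA 0xF3 0xE1 0xC5 0x8D 0x1D

Derivation:
After byte 1 (0xB2): reg=0x17
After byte 2 (0x71): reg=0x35
After byte 3 (0x71): reg=0xDB
After byte 4 (0x5C): reg=0x9C
Register before byte 5: 0x9C
After XOR with byte 0x41: 0xDD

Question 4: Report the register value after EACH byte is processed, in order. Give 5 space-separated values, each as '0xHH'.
0x17 0x35 0xDB 0x9C 0x1D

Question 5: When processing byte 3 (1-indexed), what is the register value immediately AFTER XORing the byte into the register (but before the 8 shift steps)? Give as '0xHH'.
Register before byte 3: 0x35
Byte 3: 0x71
0x35 XOR 0x71 = 0x44

Answer: 0x44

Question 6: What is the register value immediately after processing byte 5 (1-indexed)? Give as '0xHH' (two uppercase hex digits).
After byte 1 (0xB2): reg=0x17
After byte 2 (0x71): reg=0x35
After byte 3 (0x71): reg=0xDB
After byte 4 (0x5C): reg=0x9C
After byte 5 (0x41): reg=0x1D

Answer: 0x1D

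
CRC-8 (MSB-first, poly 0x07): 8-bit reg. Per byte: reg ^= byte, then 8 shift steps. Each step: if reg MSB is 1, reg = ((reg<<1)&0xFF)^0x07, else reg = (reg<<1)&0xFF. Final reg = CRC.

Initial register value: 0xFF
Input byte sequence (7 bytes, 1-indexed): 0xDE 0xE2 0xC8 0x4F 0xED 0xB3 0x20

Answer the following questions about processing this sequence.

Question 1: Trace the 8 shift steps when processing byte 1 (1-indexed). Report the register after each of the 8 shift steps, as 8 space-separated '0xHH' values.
Answer: 0x42 0x84 0x0F 0x1E 0x3C 0x78 0xF0 0xE7

Derivation:
Register before byte 1: 0xFF
After XOR with byte 0xDE: 0x21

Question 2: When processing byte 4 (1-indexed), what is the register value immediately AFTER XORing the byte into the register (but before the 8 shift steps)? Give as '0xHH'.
Answer: 0x78

Derivation:
Register before byte 4: 0x37
Byte 4: 0x4F
0x37 XOR 0x4F = 0x78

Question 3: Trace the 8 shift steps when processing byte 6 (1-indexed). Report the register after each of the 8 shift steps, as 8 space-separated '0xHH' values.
After byte 1 (0xDE): reg=0xE7
After byte 2 (0xE2): reg=0x1B
After byte 3 (0xC8): reg=0x37
After byte 4 (0x4F): reg=0x6F
After byte 5 (0xED): reg=0x87
Register before byte 6: 0x87
After XOR with byte 0xB3: 0x34

Answer: 0x68 0xD0 0xA7 0x49 0x92 0x23 0x46 0x8C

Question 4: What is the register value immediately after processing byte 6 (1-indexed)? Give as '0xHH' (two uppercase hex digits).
After byte 1 (0xDE): reg=0xE7
After byte 2 (0xE2): reg=0x1B
After byte 3 (0xC8): reg=0x37
After byte 4 (0x4F): reg=0x6F
After byte 5 (0xED): reg=0x87
After byte 6 (0xB3): reg=0x8C

Answer: 0x8C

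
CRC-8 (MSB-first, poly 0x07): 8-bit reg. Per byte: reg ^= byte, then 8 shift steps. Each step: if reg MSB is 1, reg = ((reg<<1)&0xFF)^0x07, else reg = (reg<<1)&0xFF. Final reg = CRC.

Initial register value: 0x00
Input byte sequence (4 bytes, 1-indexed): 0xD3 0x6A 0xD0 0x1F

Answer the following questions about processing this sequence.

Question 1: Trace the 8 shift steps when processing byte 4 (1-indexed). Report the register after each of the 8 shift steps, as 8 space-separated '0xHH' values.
After byte 1 (0xD3): reg=0x37
After byte 2 (0x6A): reg=0x94
After byte 3 (0xD0): reg=0xDB
Register before byte 4: 0xDB
After XOR with byte 0x1F: 0xC4

Answer: 0x8F 0x19 0x32 0x64 0xC8 0x97 0x29 0x52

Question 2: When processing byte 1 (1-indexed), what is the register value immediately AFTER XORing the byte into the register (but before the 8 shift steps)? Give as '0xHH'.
Register before byte 1: 0x00
Byte 1: 0xD3
0x00 XOR 0xD3 = 0xD3

Answer: 0xD3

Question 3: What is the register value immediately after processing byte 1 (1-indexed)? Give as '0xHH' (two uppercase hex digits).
After byte 1 (0xD3): reg=0x37

Answer: 0x37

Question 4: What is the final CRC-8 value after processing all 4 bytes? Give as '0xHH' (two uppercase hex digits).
After byte 1 (0xD3): reg=0x37
After byte 2 (0x6A): reg=0x94
After byte 3 (0xD0): reg=0xDB
After byte 4 (0x1F): reg=0x52

Answer: 0x52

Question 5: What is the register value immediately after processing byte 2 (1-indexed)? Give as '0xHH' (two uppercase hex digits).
Answer: 0x94

Derivation:
After byte 1 (0xD3): reg=0x37
After byte 2 (0x6A): reg=0x94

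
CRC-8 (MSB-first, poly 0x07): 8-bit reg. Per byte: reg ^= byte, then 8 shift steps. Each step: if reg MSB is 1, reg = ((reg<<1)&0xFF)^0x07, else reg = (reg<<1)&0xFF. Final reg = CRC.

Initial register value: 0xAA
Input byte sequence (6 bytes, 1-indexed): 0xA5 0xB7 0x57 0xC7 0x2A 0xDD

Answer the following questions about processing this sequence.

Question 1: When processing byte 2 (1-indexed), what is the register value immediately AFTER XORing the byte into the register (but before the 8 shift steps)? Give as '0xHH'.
Register before byte 2: 0x2D
Byte 2: 0xB7
0x2D XOR 0xB7 = 0x9A

Answer: 0x9A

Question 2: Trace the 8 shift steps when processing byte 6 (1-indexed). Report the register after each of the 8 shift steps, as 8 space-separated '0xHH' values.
Answer: 0xEA 0xD3 0xA1 0x45 0x8A 0x13 0x26 0x4C

Derivation:
After byte 1 (0xA5): reg=0x2D
After byte 2 (0xB7): reg=0xCF
After byte 3 (0x57): reg=0xC1
After byte 4 (0xC7): reg=0x12
After byte 5 (0x2A): reg=0xA8
Register before byte 6: 0xA8
After XOR with byte 0xDD: 0x75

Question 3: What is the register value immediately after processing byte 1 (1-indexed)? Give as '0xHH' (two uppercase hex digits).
After byte 1 (0xA5): reg=0x2D

Answer: 0x2D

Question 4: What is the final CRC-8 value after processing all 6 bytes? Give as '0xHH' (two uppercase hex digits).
After byte 1 (0xA5): reg=0x2D
After byte 2 (0xB7): reg=0xCF
After byte 3 (0x57): reg=0xC1
After byte 4 (0xC7): reg=0x12
After byte 5 (0x2A): reg=0xA8
After byte 6 (0xDD): reg=0x4C

Answer: 0x4C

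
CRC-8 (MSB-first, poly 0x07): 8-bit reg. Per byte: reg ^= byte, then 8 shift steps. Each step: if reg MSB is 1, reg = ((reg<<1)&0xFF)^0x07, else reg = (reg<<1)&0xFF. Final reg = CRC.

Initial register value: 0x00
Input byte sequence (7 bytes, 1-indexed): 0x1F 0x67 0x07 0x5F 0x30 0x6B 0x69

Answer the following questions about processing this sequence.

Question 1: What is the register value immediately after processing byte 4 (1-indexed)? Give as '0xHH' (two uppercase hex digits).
After byte 1 (0x1F): reg=0x5D
After byte 2 (0x67): reg=0xA6
After byte 3 (0x07): reg=0x6E
After byte 4 (0x5F): reg=0x97

Answer: 0x97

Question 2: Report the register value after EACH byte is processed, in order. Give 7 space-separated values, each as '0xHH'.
0x5D 0xA6 0x6E 0x97 0x7C 0x65 0x24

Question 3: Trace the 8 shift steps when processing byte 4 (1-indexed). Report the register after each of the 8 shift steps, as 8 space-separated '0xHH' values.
Answer: 0x62 0xC4 0x8F 0x19 0x32 0x64 0xC8 0x97

Derivation:
After byte 1 (0x1F): reg=0x5D
After byte 2 (0x67): reg=0xA6
After byte 3 (0x07): reg=0x6E
Register before byte 4: 0x6E
After XOR with byte 0x5F: 0x31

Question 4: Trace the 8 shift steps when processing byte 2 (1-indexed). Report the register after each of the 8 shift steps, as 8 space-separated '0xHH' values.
After byte 1 (0x1F): reg=0x5D
Register before byte 2: 0x5D
After XOR with byte 0x67: 0x3A

Answer: 0x74 0xE8 0xD7 0xA9 0x55 0xAA 0x53 0xA6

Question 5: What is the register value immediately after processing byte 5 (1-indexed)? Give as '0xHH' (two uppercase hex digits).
After byte 1 (0x1F): reg=0x5D
After byte 2 (0x67): reg=0xA6
After byte 3 (0x07): reg=0x6E
After byte 4 (0x5F): reg=0x97
After byte 5 (0x30): reg=0x7C

Answer: 0x7C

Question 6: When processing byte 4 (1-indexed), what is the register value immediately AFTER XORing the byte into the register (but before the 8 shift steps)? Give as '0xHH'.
Register before byte 4: 0x6E
Byte 4: 0x5F
0x6E XOR 0x5F = 0x31

Answer: 0x31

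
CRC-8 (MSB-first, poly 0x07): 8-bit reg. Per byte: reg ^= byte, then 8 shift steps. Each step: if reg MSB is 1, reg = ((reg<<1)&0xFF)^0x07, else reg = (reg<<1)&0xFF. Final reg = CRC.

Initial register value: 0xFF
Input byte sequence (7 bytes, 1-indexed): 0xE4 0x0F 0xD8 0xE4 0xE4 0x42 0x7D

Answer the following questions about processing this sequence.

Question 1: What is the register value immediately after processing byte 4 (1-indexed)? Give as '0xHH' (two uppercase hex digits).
After byte 1 (0xE4): reg=0x41
After byte 2 (0x0F): reg=0xED
After byte 3 (0xD8): reg=0x8B
After byte 4 (0xE4): reg=0x0A

Answer: 0x0A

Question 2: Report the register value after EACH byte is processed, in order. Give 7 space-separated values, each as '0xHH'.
0x41 0xED 0x8B 0x0A 0x84 0x5C 0xE7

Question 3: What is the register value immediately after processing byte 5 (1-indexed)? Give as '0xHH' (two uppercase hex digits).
Answer: 0x84

Derivation:
After byte 1 (0xE4): reg=0x41
After byte 2 (0x0F): reg=0xED
After byte 3 (0xD8): reg=0x8B
After byte 4 (0xE4): reg=0x0A
After byte 5 (0xE4): reg=0x84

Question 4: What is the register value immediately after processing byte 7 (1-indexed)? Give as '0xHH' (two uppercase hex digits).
After byte 1 (0xE4): reg=0x41
After byte 2 (0x0F): reg=0xED
After byte 3 (0xD8): reg=0x8B
After byte 4 (0xE4): reg=0x0A
After byte 5 (0xE4): reg=0x84
After byte 6 (0x42): reg=0x5C
After byte 7 (0x7D): reg=0xE7

Answer: 0xE7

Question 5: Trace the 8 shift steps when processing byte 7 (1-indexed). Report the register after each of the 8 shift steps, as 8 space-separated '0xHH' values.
Answer: 0x42 0x84 0x0F 0x1E 0x3C 0x78 0xF0 0xE7

Derivation:
After byte 1 (0xE4): reg=0x41
After byte 2 (0x0F): reg=0xED
After byte 3 (0xD8): reg=0x8B
After byte 4 (0xE4): reg=0x0A
After byte 5 (0xE4): reg=0x84
After byte 6 (0x42): reg=0x5C
Register before byte 7: 0x5C
After XOR with byte 0x7D: 0x21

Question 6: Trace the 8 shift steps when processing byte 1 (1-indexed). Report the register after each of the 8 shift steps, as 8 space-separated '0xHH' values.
Answer: 0x36 0x6C 0xD8 0xB7 0x69 0xD2 0xA3 0x41

Derivation:
Register before byte 1: 0xFF
After XOR with byte 0xE4: 0x1B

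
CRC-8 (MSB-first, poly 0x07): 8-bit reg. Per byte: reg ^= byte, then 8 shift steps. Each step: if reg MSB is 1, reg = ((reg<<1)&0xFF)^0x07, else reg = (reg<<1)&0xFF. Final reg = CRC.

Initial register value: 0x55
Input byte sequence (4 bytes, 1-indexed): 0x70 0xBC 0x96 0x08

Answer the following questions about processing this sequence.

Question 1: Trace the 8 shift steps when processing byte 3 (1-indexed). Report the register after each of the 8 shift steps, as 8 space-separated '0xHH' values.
After byte 1 (0x70): reg=0xFB
After byte 2 (0xBC): reg=0xD2
Register before byte 3: 0xD2
After XOR with byte 0x96: 0x44

Answer: 0x88 0x17 0x2E 0x5C 0xB8 0x77 0xEE 0xDB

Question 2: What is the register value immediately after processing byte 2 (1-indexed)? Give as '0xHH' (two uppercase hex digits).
Answer: 0xD2

Derivation:
After byte 1 (0x70): reg=0xFB
After byte 2 (0xBC): reg=0xD2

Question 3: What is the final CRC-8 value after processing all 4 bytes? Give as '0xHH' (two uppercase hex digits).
Answer: 0x37

Derivation:
After byte 1 (0x70): reg=0xFB
After byte 2 (0xBC): reg=0xD2
After byte 3 (0x96): reg=0xDB
After byte 4 (0x08): reg=0x37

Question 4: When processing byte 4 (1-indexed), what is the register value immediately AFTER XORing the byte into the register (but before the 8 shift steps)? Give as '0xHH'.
Answer: 0xD3

Derivation:
Register before byte 4: 0xDB
Byte 4: 0x08
0xDB XOR 0x08 = 0xD3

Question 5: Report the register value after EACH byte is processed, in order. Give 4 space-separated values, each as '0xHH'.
0xFB 0xD2 0xDB 0x37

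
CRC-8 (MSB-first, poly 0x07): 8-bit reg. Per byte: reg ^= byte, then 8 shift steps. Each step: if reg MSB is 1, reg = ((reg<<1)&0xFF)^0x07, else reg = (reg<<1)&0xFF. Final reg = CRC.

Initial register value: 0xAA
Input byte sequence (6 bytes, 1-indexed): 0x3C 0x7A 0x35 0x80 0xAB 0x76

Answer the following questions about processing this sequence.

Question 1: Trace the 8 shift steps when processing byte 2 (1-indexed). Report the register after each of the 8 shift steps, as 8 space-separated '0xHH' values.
After byte 1 (0x3C): reg=0xEB
Register before byte 2: 0xEB
After XOR with byte 0x7A: 0x91

Answer: 0x25 0x4A 0x94 0x2F 0x5E 0xBC 0x7F 0xFE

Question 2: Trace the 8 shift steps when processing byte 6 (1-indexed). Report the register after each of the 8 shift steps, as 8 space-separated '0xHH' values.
Answer: 0xF5 0xED 0xDD 0xBD 0x7D 0xFA 0xF3 0xE1

Derivation:
After byte 1 (0x3C): reg=0xEB
After byte 2 (0x7A): reg=0xFE
After byte 3 (0x35): reg=0x7F
After byte 4 (0x80): reg=0xF3
After byte 5 (0xAB): reg=0x8F
Register before byte 6: 0x8F
After XOR with byte 0x76: 0xF9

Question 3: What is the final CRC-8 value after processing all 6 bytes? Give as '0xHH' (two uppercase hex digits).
After byte 1 (0x3C): reg=0xEB
After byte 2 (0x7A): reg=0xFE
After byte 3 (0x35): reg=0x7F
After byte 4 (0x80): reg=0xF3
After byte 5 (0xAB): reg=0x8F
After byte 6 (0x76): reg=0xE1

Answer: 0xE1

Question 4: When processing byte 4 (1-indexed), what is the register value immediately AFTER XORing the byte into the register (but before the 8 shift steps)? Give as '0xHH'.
Register before byte 4: 0x7F
Byte 4: 0x80
0x7F XOR 0x80 = 0xFF

Answer: 0xFF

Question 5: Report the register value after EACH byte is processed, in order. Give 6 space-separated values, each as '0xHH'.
0xEB 0xFE 0x7F 0xF3 0x8F 0xE1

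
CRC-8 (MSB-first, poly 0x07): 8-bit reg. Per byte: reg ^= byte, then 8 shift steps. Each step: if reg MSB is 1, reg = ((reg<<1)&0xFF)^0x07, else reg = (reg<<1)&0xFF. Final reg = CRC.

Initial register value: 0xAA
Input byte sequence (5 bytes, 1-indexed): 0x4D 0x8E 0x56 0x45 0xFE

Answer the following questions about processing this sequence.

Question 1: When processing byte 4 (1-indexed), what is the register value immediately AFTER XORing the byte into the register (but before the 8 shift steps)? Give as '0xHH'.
Answer: 0x58

Derivation:
Register before byte 4: 0x1D
Byte 4: 0x45
0x1D XOR 0x45 = 0x58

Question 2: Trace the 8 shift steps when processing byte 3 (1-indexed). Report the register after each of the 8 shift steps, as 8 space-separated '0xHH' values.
After byte 1 (0x4D): reg=0xBB
After byte 2 (0x8E): reg=0x8B
Register before byte 3: 0x8B
After XOR with byte 0x56: 0xDD

Answer: 0xBD 0x7D 0xFA 0xF3 0xE1 0xC5 0x8D 0x1D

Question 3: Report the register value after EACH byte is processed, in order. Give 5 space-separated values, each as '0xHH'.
0xBB 0x8B 0x1D 0x8F 0x50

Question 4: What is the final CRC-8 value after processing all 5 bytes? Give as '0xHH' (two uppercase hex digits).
After byte 1 (0x4D): reg=0xBB
After byte 2 (0x8E): reg=0x8B
After byte 3 (0x56): reg=0x1D
After byte 4 (0x45): reg=0x8F
After byte 5 (0xFE): reg=0x50

Answer: 0x50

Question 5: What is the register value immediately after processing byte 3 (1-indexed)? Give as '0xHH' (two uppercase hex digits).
After byte 1 (0x4D): reg=0xBB
After byte 2 (0x8E): reg=0x8B
After byte 3 (0x56): reg=0x1D

Answer: 0x1D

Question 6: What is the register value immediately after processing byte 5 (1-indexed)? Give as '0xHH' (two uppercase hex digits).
After byte 1 (0x4D): reg=0xBB
After byte 2 (0x8E): reg=0x8B
After byte 3 (0x56): reg=0x1D
After byte 4 (0x45): reg=0x8F
After byte 5 (0xFE): reg=0x50

Answer: 0x50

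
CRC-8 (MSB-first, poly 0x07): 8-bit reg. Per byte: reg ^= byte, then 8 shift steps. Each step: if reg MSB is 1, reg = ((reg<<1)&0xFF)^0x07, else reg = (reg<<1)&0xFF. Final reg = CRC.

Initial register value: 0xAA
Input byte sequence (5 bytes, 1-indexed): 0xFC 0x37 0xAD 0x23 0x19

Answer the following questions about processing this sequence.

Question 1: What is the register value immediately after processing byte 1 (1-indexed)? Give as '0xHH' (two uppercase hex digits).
After byte 1 (0xFC): reg=0xA5

Answer: 0xA5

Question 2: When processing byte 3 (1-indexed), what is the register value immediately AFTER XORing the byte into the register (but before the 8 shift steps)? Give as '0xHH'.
Register before byte 3: 0xF7
Byte 3: 0xAD
0xF7 XOR 0xAD = 0x5A

Answer: 0x5A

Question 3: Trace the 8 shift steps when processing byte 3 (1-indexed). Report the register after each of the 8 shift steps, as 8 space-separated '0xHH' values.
After byte 1 (0xFC): reg=0xA5
After byte 2 (0x37): reg=0xF7
Register before byte 3: 0xF7
After XOR with byte 0xAD: 0x5A

Answer: 0xB4 0x6F 0xDE 0xBB 0x71 0xE2 0xC3 0x81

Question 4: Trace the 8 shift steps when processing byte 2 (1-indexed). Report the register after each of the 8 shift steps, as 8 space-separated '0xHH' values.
Answer: 0x23 0x46 0x8C 0x1F 0x3E 0x7C 0xF8 0xF7

Derivation:
After byte 1 (0xFC): reg=0xA5
Register before byte 2: 0xA5
After XOR with byte 0x37: 0x92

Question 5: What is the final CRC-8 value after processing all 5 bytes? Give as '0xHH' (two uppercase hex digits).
Answer: 0x7D

Derivation:
After byte 1 (0xFC): reg=0xA5
After byte 2 (0x37): reg=0xF7
After byte 3 (0xAD): reg=0x81
After byte 4 (0x23): reg=0x67
After byte 5 (0x19): reg=0x7D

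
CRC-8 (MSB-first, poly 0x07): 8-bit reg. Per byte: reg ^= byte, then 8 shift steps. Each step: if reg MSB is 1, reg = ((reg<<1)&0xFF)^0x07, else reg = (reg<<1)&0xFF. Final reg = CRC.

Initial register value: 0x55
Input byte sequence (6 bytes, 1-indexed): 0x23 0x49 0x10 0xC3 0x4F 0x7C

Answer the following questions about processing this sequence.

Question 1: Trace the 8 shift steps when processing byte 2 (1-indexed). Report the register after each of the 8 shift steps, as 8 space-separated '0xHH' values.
After byte 1 (0x23): reg=0x45
Register before byte 2: 0x45
After XOR with byte 0x49: 0x0C

Answer: 0x18 0x30 0x60 0xC0 0x87 0x09 0x12 0x24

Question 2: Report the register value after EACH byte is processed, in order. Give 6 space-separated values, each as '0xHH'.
0x45 0x24 0x8C 0xEA 0x72 0x2A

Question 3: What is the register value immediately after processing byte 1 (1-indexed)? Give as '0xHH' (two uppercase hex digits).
Answer: 0x45

Derivation:
After byte 1 (0x23): reg=0x45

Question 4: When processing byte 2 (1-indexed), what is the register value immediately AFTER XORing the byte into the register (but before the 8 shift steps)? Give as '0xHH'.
Answer: 0x0C

Derivation:
Register before byte 2: 0x45
Byte 2: 0x49
0x45 XOR 0x49 = 0x0C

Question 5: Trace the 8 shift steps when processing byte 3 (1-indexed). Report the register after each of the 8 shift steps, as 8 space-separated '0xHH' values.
Answer: 0x68 0xD0 0xA7 0x49 0x92 0x23 0x46 0x8C

Derivation:
After byte 1 (0x23): reg=0x45
After byte 2 (0x49): reg=0x24
Register before byte 3: 0x24
After XOR with byte 0x10: 0x34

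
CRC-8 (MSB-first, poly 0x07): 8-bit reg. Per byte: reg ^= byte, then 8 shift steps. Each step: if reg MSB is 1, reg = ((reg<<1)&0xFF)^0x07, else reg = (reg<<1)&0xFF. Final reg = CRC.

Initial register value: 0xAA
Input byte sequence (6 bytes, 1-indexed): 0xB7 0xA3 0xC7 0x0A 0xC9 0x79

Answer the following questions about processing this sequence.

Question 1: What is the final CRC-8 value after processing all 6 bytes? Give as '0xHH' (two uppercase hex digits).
Answer: 0x7E

Derivation:
After byte 1 (0xB7): reg=0x53
After byte 2 (0xA3): reg=0xDE
After byte 3 (0xC7): reg=0x4F
After byte 4 (0x0A): reg=0xDC
After byte 5 (0xC9): reg=0x6B
After byte 6 (0x79): reg=0x7E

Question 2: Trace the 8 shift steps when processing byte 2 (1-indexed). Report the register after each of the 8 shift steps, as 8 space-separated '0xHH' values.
Answer: 0xE7 0xC9 0x95 0x2D 0x5A 0xB4 0x6F 0xDE

Derivation:
After byte 1 (0xB7): reg=0x53
Register before byte 2: 0x53
After XOR with byte 0xA3: 0xF0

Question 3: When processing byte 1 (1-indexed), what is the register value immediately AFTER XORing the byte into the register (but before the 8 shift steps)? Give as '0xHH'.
Answer: 0x1D

Derivation:
Register before byte 1: 0xAA
Byte 1: 0xB7
0xAA XOR 0xB7 = 0x1D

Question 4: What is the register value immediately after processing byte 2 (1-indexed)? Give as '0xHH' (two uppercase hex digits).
Answer: 0xDE

Derivation:
After byte 1 (0xB7): reg=0x53
After byte 2 (0xA3): reg=0xDE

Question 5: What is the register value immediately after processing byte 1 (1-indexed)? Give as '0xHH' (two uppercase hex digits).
Answer: 0x53

Derivation:
After byte 1 (0xB7): reg=0x53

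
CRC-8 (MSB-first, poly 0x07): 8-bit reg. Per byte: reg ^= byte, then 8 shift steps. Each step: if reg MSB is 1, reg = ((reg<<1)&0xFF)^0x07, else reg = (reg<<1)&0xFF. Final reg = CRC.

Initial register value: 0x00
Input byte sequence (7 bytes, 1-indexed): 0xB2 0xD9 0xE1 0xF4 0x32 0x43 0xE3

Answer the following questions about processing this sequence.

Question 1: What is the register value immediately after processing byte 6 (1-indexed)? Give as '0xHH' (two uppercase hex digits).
After byte 1 (0xB2): reg=0x17
After byte 2 (0xD9): reg=0x64
After byte 3 (0xE1): reg=0x92
After byte 4 (0xF4): reg=0x35
After byte 5 (0x32): reg=0x15
After byte 6 (0x43): reg=0xA5

Answer: 0xA5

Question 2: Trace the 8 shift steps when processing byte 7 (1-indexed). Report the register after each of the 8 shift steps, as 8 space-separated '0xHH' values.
Answer: 0x8C 0x1F 0x3E 0x7C 0xF8 0xF7 0xE9 0xD5

Derivation:
After byte 1 (0xB2): reg=0x17
After byte 2 (0xD9): reg=0x64
After byte 3 (0xE1): reg=0x92
After byte 4 (0xF4): reg=0x35
After byte 5 (0x32): reg=0x15
After byte 6 (0x43): reg=0xA5
Register before byte 7: 0xA5
After XOR with byte 0xE3: 0x46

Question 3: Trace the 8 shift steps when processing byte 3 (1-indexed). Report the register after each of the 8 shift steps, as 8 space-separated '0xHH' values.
Answer: 0x0D 0x1A 0x34 0x68 0xD0 0xA7 0x49 0x92

Derivation:
After byte 1 (0xB2): reg=0x17
After byte 2 (0xD9): reg=0x64
Register before byte 3: 0x64
After XOR with byte 0xE1: 0x85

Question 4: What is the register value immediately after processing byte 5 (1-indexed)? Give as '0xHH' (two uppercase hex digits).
Answer: 0x15

Derivation:
After byte 1 (0xB2): reg=0x17
After byte 2 (0xD9): reg=0x64
After byte 3 (0xE1): reg=0x92
After byte 4 (0xF4): reg=0x35
After byte 5 (0x32): reg=0x15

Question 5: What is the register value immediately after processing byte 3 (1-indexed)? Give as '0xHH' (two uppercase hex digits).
After byte 1 (0xB2): reg=0x17
After byte 2 (0xD9): reg=0x64
After byte 3 (0xE1): reg=0x92

Answer: 0x92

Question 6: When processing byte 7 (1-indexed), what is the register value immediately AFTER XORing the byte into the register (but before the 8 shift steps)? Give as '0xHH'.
Answer: 0x46

Derivation:
Register before byte 7: 0xA5
Byte 7: 0xE3
0xA5 XOR 0xE3 = 0x46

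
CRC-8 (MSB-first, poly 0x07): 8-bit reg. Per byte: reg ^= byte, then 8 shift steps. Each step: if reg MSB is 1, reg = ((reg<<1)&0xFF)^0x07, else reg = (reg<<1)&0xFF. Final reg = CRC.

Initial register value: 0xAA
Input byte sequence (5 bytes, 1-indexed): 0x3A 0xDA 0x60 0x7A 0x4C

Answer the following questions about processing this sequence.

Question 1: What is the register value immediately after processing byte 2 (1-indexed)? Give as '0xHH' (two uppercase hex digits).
After byte 1 (0x3A): reg=0xF9
After byte 2 (0xDA): reg=0xE9

Answer: 0xE9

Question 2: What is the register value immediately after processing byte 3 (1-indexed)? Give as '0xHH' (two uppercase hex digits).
After byte 1 (0x3A): reg=0xF9
After byte 2 (0xDA): reg=0xE9
After byte 3 (0x60): reg=0xB6

Answer: 0xB6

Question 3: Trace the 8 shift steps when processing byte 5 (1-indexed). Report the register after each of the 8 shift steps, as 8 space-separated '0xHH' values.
Answer: 0x4C 0x98 0x37 0x6E 0xDC 0xBF 0x79 0xF2

Derivation:
After byte 1 (0x3A): reg=0xF9
After byte 2 (0xDA): reg=0xE9
After byte 3 (0x60): reg=0xB6
After byte 4 (0x7A): reg=0x6A
Register before byte 5: 0x6A
After XOR with byte 0x4C: 0x26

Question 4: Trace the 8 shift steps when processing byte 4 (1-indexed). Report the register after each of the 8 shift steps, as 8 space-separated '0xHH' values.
Answer: 0x9F 0x39 0x72 0xE4 0xCF 0x99 0x35 0x6A

Derivation:
After byte 1 (0x3A): reg=0xF9
After byte 2 (0xDA): reg=0xE9
After byte 3 (0x60): reg=0xB6
Register before byte 4: 0xB6
After XOR with byte 0x7A: 0xCC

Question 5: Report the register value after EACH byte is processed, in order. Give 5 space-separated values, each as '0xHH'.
0xF9 0xE9 0xB6 0x6A 0xF2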